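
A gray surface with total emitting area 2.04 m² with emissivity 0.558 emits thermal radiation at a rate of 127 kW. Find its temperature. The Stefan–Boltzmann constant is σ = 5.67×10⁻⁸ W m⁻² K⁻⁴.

T ≈ 1180 K

From P = εσAT⁴, T = (P / εσA)^(1/4) = (1.27×10^5 / (0.558 × 5.67×10⁻⁸ × 2.04))^(1/4).
T = (1.97×10^12)^(1/4) = 1180 K.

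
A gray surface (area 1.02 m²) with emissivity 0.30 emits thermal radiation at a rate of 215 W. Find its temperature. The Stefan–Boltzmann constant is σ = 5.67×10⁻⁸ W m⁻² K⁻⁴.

T ≈ 334 K

From P = εσAT⁴, T = (P / εσA)^(1/4) = (215 / (0.30 × 5.67×10⁻⁸ × 1.02))^(1/4).
T = (1.24×10^10)^(1/4) = 334 K.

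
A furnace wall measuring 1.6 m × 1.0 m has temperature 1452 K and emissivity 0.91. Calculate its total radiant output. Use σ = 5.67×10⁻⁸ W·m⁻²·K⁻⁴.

A = 1.6 × 1.0 = 1.60 m².
P = εσAT⁴ = 0.91 × 5.67×10⁻⁸ × 1.60 × (1452)⁴ = 0.91 × 5.67×10⁻⁸ × 1.60 × 4.44×10^12.
P = 3.67×10^5 W.

P ≈ 3.67×10^5 W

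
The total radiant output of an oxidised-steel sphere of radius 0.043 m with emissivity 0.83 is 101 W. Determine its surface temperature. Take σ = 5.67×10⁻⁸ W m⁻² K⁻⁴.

A = 4πr² = 4π × (0.043)² = 0.0232 m².
From P = εσAT⁴, T = (P / εσA)^(1/4) = (101 / (0.83 × 5.67×10⁻⁸ × 0.0232))^(1/4).
T = (9.24×10^10)^(1/4) = 551 K.

T ≈ 551 K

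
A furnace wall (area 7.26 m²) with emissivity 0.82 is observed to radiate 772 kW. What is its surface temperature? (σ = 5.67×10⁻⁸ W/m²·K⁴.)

From P = εσAT⁴, T = (P / εσA)^(1/4) = (7.72×10^5 / (0.82 × 5.67×10⁻⁸ × 7.26))^(1/4).
T = (2.29×10^12)^(1/4) = 1230 K.

T ≈ 1230 K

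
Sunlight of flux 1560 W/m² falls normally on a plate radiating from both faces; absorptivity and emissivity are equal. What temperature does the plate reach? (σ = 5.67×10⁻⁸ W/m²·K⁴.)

Absorbed flux αS = emitted flux 2εσT⁴ per unit area; with α = ε this gives T = (S/2σ)^(1/4).
T = (1560 / (2 × 5.67×10⁻⁸))^(1/4) = (1.38×10^10)^(1/4).
T = 342 K.

T ≈ 342 K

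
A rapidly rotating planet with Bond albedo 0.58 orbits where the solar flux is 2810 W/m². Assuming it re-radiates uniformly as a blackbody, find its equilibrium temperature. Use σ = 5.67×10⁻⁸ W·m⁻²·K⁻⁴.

T ≈ 269 K

Power absorbed = (1−a)S·πR²; power emitted = 4πR²σT⁴. Equating and cancelling πR²:
T = ((1−a)S / 4σ)^(1/4) = (1180 / (4 × 5.67×10⁻⁸))^(1/4) = (5.20×10^9)^(1/4).
T = 269 K.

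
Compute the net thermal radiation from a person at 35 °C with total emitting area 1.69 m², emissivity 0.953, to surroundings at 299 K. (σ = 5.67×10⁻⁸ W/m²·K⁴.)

Convert: 35 °C = 308 K.
Q = εσA(T⁴ − T_s⁴). T⁴ − T_s⁴ = (308)⁴ − (299)⁴ = 9.00×10^9 − 7.99×10^9 = 1.01×10^9 K⁴.
Q = 0.953 × 5.67×10⁻⁸ × 1.69 × 1.01×10^9 = 91.9 W.

Q ≈ 91.9 W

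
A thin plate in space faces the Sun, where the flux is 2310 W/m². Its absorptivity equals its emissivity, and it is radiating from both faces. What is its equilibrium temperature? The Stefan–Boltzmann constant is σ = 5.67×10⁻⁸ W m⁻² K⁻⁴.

T ≈ 378 K

Absorbed flux αS = emitted flux 2εσT⁴ per unit area; with α = ε this gives T = (S/2σ)^(1/4).
T = (2310 / (2 × 5.67×10⁻⁸))^(1/4) = (2.04×10^10)^(1/4).
T = 378 K.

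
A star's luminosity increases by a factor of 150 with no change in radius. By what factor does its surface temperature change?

factor ≈ 3.50

P ∝ T⁴ ⇒ T ∝ P^(1/4), so T scales by (150)^(1/4) = 3.50.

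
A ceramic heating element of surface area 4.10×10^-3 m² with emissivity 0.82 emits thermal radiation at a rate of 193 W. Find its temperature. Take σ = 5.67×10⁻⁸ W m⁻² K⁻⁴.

T ≈ 1000 K

From P = εσAT⁴, T = (P / εσA)^(1/4) = (193 / (0.82 × 5.67×10⁻⁸ × 4.10×10^-3))^(1/4).
T = (1.01×10^12)^(1/4) = 1000 K.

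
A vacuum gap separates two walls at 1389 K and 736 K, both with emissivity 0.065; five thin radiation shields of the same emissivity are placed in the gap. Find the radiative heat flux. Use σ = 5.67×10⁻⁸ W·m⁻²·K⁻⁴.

q ≈ 1090 W/m²

Each of the 6 gaps contributes resistance (2/ε − 1) = 2/0.065 − 1 = 29.77; total = 178.6.
q = σ(T₁⁴ − T₂⁴) / 178.6 = 5.67×10⁻⁸ × 3.43×10^12 / 178.6 = 1090 W/m².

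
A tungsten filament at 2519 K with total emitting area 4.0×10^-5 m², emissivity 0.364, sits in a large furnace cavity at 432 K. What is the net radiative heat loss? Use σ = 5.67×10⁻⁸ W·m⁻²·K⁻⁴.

Q ≈ 33.2 W

Q = εσA(T⁴ − T_s⁴). T⁴ − T_s⁴ = (2519)⁴ − (432)⁴ = 4.03×10^13 − 3.48×10^10 = 4.02×10^13 K⁴.
Q = 0.364 × 5.67×10⁻⁸ × 4.00×10^-5 × 4.02×10^13 = 33.2 W.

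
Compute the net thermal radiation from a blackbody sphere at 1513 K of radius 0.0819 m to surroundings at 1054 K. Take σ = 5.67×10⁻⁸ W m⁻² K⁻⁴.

Q ≈ 19100 W

A = 4πr² = 4π × (0.0819)² = 0.0843 m².
Q = σA(T⁴ − T_s⁴). T⁴ − T_s⁴ = (1513)⁴ − (1054)⁴ = 5.24×10^12 − 1.23×10^12 = 4.01×10^12 K⁴.
Q = 5.67×10⁻⁸ × 0.0843 × 4.01×10^12 = 19100 W.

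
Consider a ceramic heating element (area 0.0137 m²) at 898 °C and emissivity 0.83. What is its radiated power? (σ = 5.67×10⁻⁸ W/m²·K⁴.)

P ≈ 1210 W

898 °C = 1171 K.
P = εσAT⁴ = 0.83 × 5.67×10⁻⁸ × 0.0137 × (1171)⁴ = 0.83 × 5.67×10⁻⁸ × 0.0137 × 1.88×10^12.
P = 1210 W.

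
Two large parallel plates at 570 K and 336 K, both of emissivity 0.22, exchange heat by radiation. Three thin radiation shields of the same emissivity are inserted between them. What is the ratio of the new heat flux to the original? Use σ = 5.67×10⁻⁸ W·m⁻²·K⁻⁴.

ratio ≈ 0.250

With N identical shields there are N+1 = 4 gaps in series, each with the same radiative resistance, so the flux falls to 1/(N+1) of its unshielded value.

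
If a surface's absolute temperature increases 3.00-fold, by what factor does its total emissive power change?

P ∝ T⁴, so the power scales as (3.00)⁴ = 81.0.

factor ≈ 81.0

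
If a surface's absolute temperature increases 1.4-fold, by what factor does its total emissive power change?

factor ≈ 3.84

P ∝ T⁴, so the power scales as (1.4)⁴ = 3.84.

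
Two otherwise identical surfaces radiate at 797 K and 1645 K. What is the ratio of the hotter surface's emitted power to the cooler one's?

P ∝ T⁴, so the ratio is (1645/797)⁴ = (2.064)⁴ = 18.1.

ratio ≈ 18.1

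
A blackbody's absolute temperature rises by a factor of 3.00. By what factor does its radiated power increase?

factor ≈ 81.0

P ∝ T⁴, so the power scales as (3.00)⁴ = 81.0.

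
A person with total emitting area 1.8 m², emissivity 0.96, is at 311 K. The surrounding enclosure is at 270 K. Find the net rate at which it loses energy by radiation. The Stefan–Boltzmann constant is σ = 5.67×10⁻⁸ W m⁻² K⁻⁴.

Q ≈ 396 W

Q = εσA(T⁴ − T_s⁴). T⁴ − T_s⁴ = (311)⁴ − (270)⁴ = 9.35×10^9 − 5.31×10^9 = 4.04×10^9 K⁴.
Q = 0.96 × 5.67×10⁻⁸ × 1.80 × 4.04×10^9 = 396 W.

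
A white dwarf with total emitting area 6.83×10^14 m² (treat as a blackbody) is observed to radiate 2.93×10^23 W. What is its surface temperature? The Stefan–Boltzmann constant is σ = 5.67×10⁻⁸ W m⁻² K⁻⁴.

T ≈ 9330 K

From P = σAT⁴, T = (P / σA)^(1/4) = (2.93×10^23 / (5.67×10⁻⁸ × 6.83×10^14))^(1/4).
T = (7.57×10^15)^(1/4) = 9330 K.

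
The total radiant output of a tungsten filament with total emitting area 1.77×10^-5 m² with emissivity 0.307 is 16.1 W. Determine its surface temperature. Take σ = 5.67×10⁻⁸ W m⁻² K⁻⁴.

From P = εσAT⁴, T = (P / εσA)^(1/4) = (16.1 / (0.307 × 5.67×10⁻⁸ × 1.77×10^-5))^(1/4).
T = (5.23×10^13)^(1/4) = 2690 K.

T ≈ 2690 K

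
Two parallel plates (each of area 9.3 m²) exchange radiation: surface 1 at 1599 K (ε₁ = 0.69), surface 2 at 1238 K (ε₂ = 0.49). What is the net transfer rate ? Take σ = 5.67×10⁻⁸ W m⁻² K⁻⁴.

Q ≈ 8.87×10^5 W

For two large parallel gray plates, q = σ(T₁⁴ − T₂⁴) / (1/ε₁ + 1/ε₂ − 1).
1/ε₁ + 1/ε₂ − 1 = 1/0.69 + 1/0.49 − 1 = 2.490.
T₁⁴ − T₂⁴ = 6.54×10^12 − 2.35×10^12 = 4.19×10^12 K⁴.
q = 5.67×10⁻⁸ × 4.19×10^12 / 2.490 = 95400 W/m².
Q = q·A = 95400 × 9.3 = 8.87×10^5 W.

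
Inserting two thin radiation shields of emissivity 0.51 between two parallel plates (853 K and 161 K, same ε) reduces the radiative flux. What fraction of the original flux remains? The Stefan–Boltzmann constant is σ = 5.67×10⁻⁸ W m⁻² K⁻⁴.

With N identical shields there are N+1 = 3 gaps in series, each with the same radiative resistance, so the flux falls to 1/(N+1) of its unshielded value.

ratio ≈ 0.333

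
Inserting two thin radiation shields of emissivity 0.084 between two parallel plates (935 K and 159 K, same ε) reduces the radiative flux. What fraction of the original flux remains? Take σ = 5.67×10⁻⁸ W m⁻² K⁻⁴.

ratio ≈ 0.333

With N identical shields there are N+1 = 3 gaps in series, each with the same radiative resistance, so the flux falls to 1/(N+1) of its unshielded value.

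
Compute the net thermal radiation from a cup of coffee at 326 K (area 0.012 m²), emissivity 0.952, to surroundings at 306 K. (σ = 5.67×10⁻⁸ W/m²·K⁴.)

Q ≈ 1.64 W

Q = εσA(T⁴ − T_s⁴). T⁴ − T_s⁴ = (326)⁴ − (306)⁴ = 1.13×10^10 − 8.77×10^9 = 2.53×10^9 K⁴.
Q = 0.952 × 5.67×10⁻⁸ × 0.0120 × 2.53×10^9 = 1.64 W.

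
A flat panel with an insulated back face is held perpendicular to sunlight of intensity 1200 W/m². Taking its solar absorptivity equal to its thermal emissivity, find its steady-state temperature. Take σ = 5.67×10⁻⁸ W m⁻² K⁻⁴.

T ≈ 381 K

Absorbed flux αS = emitted flux εσT⁴ (one radiating face); with α = ε, T = (S/σ)^(1/4).
T = (1200 / 5.67×10⁻⁸)^(1/4) = (2.12×10^10)^(1/4).
T = 381 K.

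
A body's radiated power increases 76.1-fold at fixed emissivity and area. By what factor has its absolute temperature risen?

factor ≈ 2.95

P ∝ T⁴ ⇒ T ∝ P^(1/4), so T scales by (76.1)^(1/4) = 2.95.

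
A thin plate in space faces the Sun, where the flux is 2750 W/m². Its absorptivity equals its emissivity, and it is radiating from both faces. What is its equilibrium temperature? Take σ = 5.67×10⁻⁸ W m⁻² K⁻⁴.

T ≈ 395 K

Absorbed flux αS = emitted flux 2εσT⁴ per unit area; with α = ε this gives T = (S/2σ)^(1/4).
T = (2750 / (2 × 5.67×10⁻⁸))^(1/4) = (2.43×10^10)^(1/4).
T = 395 K.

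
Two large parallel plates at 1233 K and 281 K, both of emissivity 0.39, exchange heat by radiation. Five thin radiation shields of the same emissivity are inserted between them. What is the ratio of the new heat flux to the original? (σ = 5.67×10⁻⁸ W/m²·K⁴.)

With N identical shields there are N+1 = 6 gaps in series, each with the same radiative resistance, so the flux falls to 1/(N+1) of its unshielded value.

ratio ≈ 0.167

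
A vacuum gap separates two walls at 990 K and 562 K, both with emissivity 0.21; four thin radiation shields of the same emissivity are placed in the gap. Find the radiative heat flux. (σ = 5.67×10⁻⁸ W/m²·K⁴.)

q ≈ 1150 W/m²

Each of the 5 gaps contributes resistance (2/ε − 1) = 2/0.21 − 1 = 8.524; total = 42.62.
q = σ(T₁⁴ − T₂⁴) / 42.62 = 5.67×10⁻⁸ × 8.61×10^11 / 42.62 = 1150 W/m².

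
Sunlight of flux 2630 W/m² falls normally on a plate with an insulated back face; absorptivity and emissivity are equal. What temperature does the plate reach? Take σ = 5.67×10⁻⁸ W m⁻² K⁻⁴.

T ≈ 464 K

Absorbed flux αS = emitted flux εσT⁴ (one radiating face); with α = ε, T = (S/σ)^(1/4).
T = (2630 / 5.67×10⁻⁸)^(1/4) = (4.64×10^10)^(1/4).
T = 464 K.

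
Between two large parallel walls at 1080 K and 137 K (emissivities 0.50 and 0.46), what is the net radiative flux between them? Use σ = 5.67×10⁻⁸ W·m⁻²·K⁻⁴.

For two large parallel gray plates, q = σ(T₁⁴ − T₂⁴) / (1/ε₁ + 1/ε₂ − 1).
1/ε₁ + 1/ε₂ − 1 = 1/0.50 + 1/0.46 − 1 = 3.174.
T₁⁴ − T₂⁴ = 1.36×10^12 − 3.52×10^8 = 1.36×10^12 K⁴.
q = 5.67×10⁻⁸ × 1.36×10^12 / 3.174 = 24300 W/m².

q ≈ 24300 W/m²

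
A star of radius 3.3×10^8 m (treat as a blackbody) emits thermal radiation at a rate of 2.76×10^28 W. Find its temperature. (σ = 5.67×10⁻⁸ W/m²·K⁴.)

T ≈ 24400 K

A = 4πr² = 4π × (3.3×10^8)² = 1.37×10^18 m².
From P = σAT⁴, T = (P / σA)^(1/4) = (2.76×10^28 / (5.67×10⁻⁸ × 1.37×10^18))^(1/4).
T = (3.56×10^17)^(1/4) = 24400 K.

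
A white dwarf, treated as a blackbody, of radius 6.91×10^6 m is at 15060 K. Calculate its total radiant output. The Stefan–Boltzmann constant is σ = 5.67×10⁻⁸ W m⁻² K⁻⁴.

A = 4πr² = 4π × (6.91×10^6)² = 6.00×10^14 m².
P = σAT⁴ = 5.67×10⁻⁸ × 6.00×10^14 × (15060)⁴ = 5.67×10⁻⁸ × 6.00×10^14 × 5.14×10^16.
P = 1.75×10^24 W.

P ≈ 1.75×10^24 W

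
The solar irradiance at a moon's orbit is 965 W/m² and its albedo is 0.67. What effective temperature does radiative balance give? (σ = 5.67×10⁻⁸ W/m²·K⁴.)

Power absorbed = (1−a)S·πR²; power emitted = 4πR²σT⁴. Equating and cancelling πR²:
T = ((1−a)S / 4σ)^(1/4) = (318 / (4 × 5.67×10⁻⁸))^(1/4) = (1.40×10^9)^(1/4).
T = 194 K.

T ≈ 194 K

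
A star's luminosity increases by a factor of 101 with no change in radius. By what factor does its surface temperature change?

P ∝ T⁴ ⇒ T ∝ P^(1/4), so T scales by (101)^(1/4) = 3.17.

factor ≈ 3.17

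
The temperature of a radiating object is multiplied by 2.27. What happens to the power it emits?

P ∝ T⁴, so the power scales as (2.27)⁴ = 26.6.

factor ≈ 26.6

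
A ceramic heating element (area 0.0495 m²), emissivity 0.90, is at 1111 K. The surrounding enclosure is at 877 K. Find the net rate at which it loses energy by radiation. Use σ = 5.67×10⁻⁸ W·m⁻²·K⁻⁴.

Q = εσA(T⁴ − T_s⁴). T⁴ − T_s⁴ = (1111)⁴ − (877)⁴ = 1.52×10^12 − 5.92×10^11 = 9.32×10^11 K⁴.
Q = 0.90 × 5.67×10⁻⁸ × 0.0495 × 9.32×10^11 = 2350 W.

Q ≈ 2350 W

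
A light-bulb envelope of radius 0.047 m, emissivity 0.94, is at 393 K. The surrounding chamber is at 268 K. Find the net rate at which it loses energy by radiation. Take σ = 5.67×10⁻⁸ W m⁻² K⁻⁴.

Q ≈ 27.7 W

A = 4πr² = 4π × (0.047)² = 0.0278 m².
Q = εσA(T⁴ − T_s⁴). T⁴ − T_s⁴ = (393)⁴ − (268)⁴ = 2.39×10^10 − 5.16×10^9 = 1.87×10^10 K⁴.
Q = 0.94 × 5.67×10⁻⁸ × 0.0278 × 1.87×10^10 = 27.7 W.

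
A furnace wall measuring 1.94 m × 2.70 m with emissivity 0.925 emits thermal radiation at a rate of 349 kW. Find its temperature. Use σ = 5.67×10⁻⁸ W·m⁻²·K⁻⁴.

T ≈ 1060 K

A = 1.94 × 2.70 = 5.24 m².
From P = εσAT⁴, T = (P / εσA)^(1/4) = (3.49×10^5 / (0.925 × 5.67×10⁻⁸ × 5.24))^(1/4).
T = (1.27×10^12)^(1/4) = 1060 K.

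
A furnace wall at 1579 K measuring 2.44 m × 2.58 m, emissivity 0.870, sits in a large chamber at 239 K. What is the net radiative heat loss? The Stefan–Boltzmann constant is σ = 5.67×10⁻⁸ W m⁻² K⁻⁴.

A = 2.44 × 2.58 = 6.30 m².
Q = εσA(T⁴ − T_s⁴). T⁴ − T_s⁴ = (1579)⁴ − (239)⁴ = 6.22×10^12 − 3.26×10^9 = 6.21×10^12 K⁴.
Q = 0.870 × 5.67×10⁻⁸ × 6.30 × 6.21×10^12 = 1.93×10^6 W.

Q ≈ 1.93×10^6 W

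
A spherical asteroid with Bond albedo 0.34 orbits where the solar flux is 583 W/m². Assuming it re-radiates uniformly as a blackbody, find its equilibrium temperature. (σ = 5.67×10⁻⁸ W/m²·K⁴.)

T ≈ 203 K

Power absorbed = (1−a)S·πR²; power emitted = 4πR²σT⁴. Equating and cancelling πR²:
T = ((1−a)S / 4σ)^(1/4) = (385 / (4 × 5.67×10⁻⁸))^(1/4) = (1.70×10^9)^(1/4).
T = 203 K.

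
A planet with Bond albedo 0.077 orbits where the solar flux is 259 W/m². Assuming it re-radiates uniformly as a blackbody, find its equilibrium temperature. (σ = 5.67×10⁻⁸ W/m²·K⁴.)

Power absorbed = (1−a)S·πR²; power emitted = 4πR²σT⁴. Equating and cancelling πR²:
T = ((1−a)S / 4σ)^(1/4) = (239 / (4 × 5.67×10⁻⁸))^(1/4) = (1.05×10^9)^(1/4).
T = 180 K.

T ≈ 180 K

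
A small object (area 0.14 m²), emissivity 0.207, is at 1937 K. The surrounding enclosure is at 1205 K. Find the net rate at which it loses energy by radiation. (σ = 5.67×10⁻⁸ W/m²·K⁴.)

Q ≈ 19700 W

Q = εσA(T⁴ − T_s⁴). T⁴ − T_s⁴ = (1937)⁴ − (1205)⁴ = 1.41×10^13 − 2.11×10^12 = 1.20×10^13 K⁴.
Q = 0.207 × 5.67×10⁻⁸ × 0.140 × 1.20×10^13 = 19700 W.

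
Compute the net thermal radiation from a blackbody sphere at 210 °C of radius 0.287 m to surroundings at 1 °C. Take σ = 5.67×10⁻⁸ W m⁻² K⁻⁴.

Q ≈ 2860 W

A = 4πr² = 4π × (0.287)² = 1.04 m².
Convert: 210 °C = 483 K; 1 °C = 274 K.
Q = σA(T⁴ − T_s⁴). T⁴ − T_s⁴ = (483)⁴ − (274)⁴ = 5.44×10^10 − 5.64×10^9 = 4.88×10^10 K⁴.
Q = 5.67×10⁻⁸ × 1.04 × 4.88×10^10 = 2860 W.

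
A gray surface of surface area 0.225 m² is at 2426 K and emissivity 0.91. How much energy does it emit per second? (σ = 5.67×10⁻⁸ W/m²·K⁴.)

P ≈ 4.02×10^5 W

Stefan–Boltzmann: P = εσAT⁴ = 0.91 × 5.67×10⁻⁸ × 0.225 × (2426)⁴ = 0.91 × 5.67×10⁻⁸ × 0.225 × 3.46×10^13.
P = 4.02×10^5 W.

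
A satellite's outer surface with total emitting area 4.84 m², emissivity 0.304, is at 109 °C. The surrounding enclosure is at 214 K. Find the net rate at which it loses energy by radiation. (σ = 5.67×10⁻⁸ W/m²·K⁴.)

Convert: 109 °C = 382 K.
Q = εσA(T⁴ − T_s⁴). T⁴ − T_s⁴ = (382)⁴ − (214)⁴ = 2.13×10^10 − 2.10×10^9 = 1.92×10^10 K⁴.
Q = 0.304 × 5.67×10⁻⁸ × 4.84 × 1.92×10^10 = 1600 W.

Q ≈ 1600 W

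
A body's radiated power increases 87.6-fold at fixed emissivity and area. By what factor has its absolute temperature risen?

factor ≈ 3.06

P ∝ T⁴ ⇒ T ∝ P^(1/4), so T scales by (87.6)^(1/4) = 3.06.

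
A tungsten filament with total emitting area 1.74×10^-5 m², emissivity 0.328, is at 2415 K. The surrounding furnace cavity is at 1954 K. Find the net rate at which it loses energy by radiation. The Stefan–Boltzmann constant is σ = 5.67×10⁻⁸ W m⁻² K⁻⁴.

Q = εσA(T⁴ − T_s⁴). T⁴ − T_s⁴ = (2415)⁴ − (1954)⁴ = 3.40×10^13 − 1.46×10^13 = 1.94×10^13 K⁴.
Q = 0.328 × 5.67×10⁻⁸ × 1.74×10^-5 × 1.94×10^13 = 6.29 W.

Q ≈ 6.29 W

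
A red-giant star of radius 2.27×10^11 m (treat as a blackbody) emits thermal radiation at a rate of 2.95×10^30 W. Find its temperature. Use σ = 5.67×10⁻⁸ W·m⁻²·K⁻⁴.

A = 4πr² = 4π × (2.27×10^11)² = 6.48×10^23 m².
From P = σAT⁴, T = (P / σA)^(1/4) = (2.95×10^30 / (5.67×10⁻⁸ × 6.48×10^23))^(1/4).
T = (8.03×10^13)^(1/4) = 2990 K.

T ≈ 2990 K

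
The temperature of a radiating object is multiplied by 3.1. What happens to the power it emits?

factor ≈ 92.4

P ∝ T⁴, so the power scales as (3.1)⁴ = 92.4.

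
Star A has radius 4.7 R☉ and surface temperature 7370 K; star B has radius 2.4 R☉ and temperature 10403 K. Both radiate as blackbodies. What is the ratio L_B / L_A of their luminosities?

L = 4πR²σT⁴ ∝ R²T⁴, so L_B/L_A = (2.4/4.7)² × (10403/7370)⁴ = 0.261 × 3.97 = 1.04.

L_B/L_A ≈ 1.04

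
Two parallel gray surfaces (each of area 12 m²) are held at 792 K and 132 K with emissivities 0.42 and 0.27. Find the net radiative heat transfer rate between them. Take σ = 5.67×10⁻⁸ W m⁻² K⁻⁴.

For two large parallel gray plates, q = σ(T₁⁴ − T₂⁴) / (1/ε₁ + 1/ε₂ − 1).
1/ε₁ + 1/ε₂ − 1 = 1/0.42 + 1/0.27 − 1 = 5.085.
T₁⁴ − T₂⁴ = 3.93×10^11 − 3.04×10^8 = 3.93×10^11 K⁴.
q = 5.67×10⁻⁸ × 3.93×10^11 / 5.085 = 4380 W/m².
Q = q·A = 4380 × 12 = 52600 W.

Q ≈ 52600 W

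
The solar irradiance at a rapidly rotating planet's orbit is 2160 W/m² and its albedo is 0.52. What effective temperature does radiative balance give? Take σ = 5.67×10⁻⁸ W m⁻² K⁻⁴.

T ≈ 260 K

Power absorbed = (1−a)S·πR²; power emitted = 4πR²σT⁴. Equating and cancelling πR²:
T = ((1−a)S / 4σ)^(1/4) = (1040 / (4 × 5.67×10⁻⁸))^(1/4) = (4.57×10^9)^(1/4).
T = 260 K.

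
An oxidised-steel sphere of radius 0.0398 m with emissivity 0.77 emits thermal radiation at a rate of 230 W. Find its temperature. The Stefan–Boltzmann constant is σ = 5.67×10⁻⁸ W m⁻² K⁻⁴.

T ≈ 717 K

A = 4πr² = 4π × (0.0398)² = 0.0199 m².
From P = εσAT⁴, T = (P / εσA)^(1/4) = (230 / (0.77 × 5.67×10⁻⁸ × 0.0199))^(1/4).
T = (2.65×10^11)^(1/4) = 717 K.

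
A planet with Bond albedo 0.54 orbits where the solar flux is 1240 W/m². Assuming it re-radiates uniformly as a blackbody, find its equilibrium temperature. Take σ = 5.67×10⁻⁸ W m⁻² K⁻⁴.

T ≈ 224 K

Power absorbed = (1−a)S·πR²; power emitted = 4πR²σT⁴. Equating and cancelling πR²:
T = ((1−a)S / 4σ)^(1/4) = (570 / (4 × 5.67×10⁻⁸))^(1/4) = (2.51×10^9)^(1/4).
T = 224 K.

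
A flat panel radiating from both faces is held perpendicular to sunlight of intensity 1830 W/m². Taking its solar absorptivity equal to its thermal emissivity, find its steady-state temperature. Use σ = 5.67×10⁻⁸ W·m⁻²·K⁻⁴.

Absorbed flux αS = emitted flux 2εσT⁴ per unit area; with α = ε this gives T = (S/2σ)^(1/4).
T = (1830 / (2 × 5.67×10⁻⁸))^(1/4) = (1.61×10^10)^(1/4).
T = 356 K.

T ≈ 356 K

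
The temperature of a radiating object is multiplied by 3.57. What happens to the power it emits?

P ∝ T⁴, so the power scales as (3.57)⁴ = 162.

factor ≈ 162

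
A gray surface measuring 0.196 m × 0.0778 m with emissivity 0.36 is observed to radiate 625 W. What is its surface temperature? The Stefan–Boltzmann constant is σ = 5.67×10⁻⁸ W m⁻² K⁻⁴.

A = 0.196 × 0.0778 = 0.0152 m².
From P = εσAT⁴, T = (P / εσA)^(1/4) = (625 / (0.36 × 5.67×10⁻⁸ × 0.0152))^(1/4).
T = (2.01×10^12)^(1/4) = 1190 K.

T ≈ 1190 K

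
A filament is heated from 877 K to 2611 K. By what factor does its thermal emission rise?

ratio ≈ 78.6

P ∝ T⁴, so the ratio is (2611/877)⁴ = (2.977)⁴ = 78.6.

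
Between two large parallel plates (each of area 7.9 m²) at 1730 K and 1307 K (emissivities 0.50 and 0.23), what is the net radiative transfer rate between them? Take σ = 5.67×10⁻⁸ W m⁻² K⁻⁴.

For two large parallel gray plates, q = σ(T₁⁴ − T₂⁴) / (1/ε₁ + 1/ε₂ − 1).
1/ε₁ + 1/ε₂ − 1 = 1/0.50 + 1/0.23 − 1 = 5.348.
T₁⁴ − T₂⁴ = 8.96×10^12 − 2.92×10^12 = 6.04×10^12 K⁴.
q = 5.67×10⁻⁸ × 6.04×10^12 / 5.348 = 64000 W/m².
Q = q·A = 64000 × 7.9 = 5.06×10^5 W.

Q ≈ 5.06×10^5 W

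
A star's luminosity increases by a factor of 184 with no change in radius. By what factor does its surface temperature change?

factor ≈ 3.68

P ∝ T⁴ ⇒ T ∝ P^(1/4), so T scales by (184)^(1/4) = 3.68.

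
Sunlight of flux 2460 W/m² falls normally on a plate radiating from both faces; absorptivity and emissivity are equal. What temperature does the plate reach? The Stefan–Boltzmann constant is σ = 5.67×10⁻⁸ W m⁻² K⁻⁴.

T ≈ 384 K

Absorbed flux αS = emitted flux 2εσT⁴ per unit area; with α = ε this gives T = (S/2σ)^(1/4).
T = (2460 / (2 × 5.67×10⁻⁸))^(1/4) = (2.17×10^10)^(1/4).
T = 384 K.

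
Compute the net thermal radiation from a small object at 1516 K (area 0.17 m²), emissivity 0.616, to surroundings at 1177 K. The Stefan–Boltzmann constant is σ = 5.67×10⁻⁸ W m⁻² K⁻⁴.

Q ≈ 20000 W

Q = εσA(T⁴ − T_s⁴). T⁴ − T_s⁴ = (1516)⁴ − (1177)⁴ = 5.28×10^12 − 1.92×10^12 = 3.36×10^12 K⁴.
Q = 0.616 × 5.67×10⁻⁸ × 0.170 × 3.36×10^12 = 20000 W.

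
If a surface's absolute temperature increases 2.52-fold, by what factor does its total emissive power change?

P ∝ T⁴, so the power scales as (2.52)⁴ = 40.3.

factor ≈ 40.3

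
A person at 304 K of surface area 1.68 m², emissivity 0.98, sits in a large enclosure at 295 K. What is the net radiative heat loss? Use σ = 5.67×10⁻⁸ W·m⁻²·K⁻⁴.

Q = εσA(T⁴ − T_s⁴). T⁴ − T_s⁴ = (304)⁴ − (295)⁴ = 8.54×10^9 − 7.57×10^9 = 9.67×10^8 K⁴.
Q = 0.98 × 5.67×10⁻⁸ × 1.68 × 9.67×10^8 = 90.3 W.

Q ≈ 90.3 W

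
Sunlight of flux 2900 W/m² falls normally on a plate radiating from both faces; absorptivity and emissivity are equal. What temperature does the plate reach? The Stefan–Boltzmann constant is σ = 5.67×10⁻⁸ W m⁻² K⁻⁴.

Absorbed flux αS = emitted flux 2εσT⁴ per unit area; with α = ε this gives T = (S/2σ)^(1/4).
T = (2900 / (2 × 5.67×10⁻⁸))^(1/4) = (2.56×10^10)^(1/4).
T = 400 K.

T ≈ 400 K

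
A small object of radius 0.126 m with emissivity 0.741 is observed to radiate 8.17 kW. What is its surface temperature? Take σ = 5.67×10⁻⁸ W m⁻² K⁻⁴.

T ≈ 994 K

A = 4πr² = 4π × (0.126)² = 0.200 m².
From P = εσAT⁴, T = (P / εσA)^(1/4) = (8170 / (0.741 × 5.67×10⁻⁸ × 0.200))^(1/4).
T = (9.75×10^11)^(1/4) = 994 K.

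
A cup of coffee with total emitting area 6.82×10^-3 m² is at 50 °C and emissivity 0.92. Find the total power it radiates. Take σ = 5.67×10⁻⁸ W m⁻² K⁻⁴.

50 °C = 323 K.
Stefan–Boltzmann: P = εσAT⁴ = 0.92 × 5.67×10⁻⁸ × 6.82×10^-3 × (323)⁴ = 0.92 × 5.67×10⁻⁸ × 6.82×10^-3 × 1.09×10^10.
P = 3.87 W.

P ≈ 3.87 W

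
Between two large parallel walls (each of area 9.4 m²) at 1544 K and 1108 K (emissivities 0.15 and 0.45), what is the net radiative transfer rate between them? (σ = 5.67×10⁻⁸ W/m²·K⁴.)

Q ≈ 2.82×10^5 W

For two large parallel gray plates, q = σ(T₁⁴ − T₂⁴) / (1/ε₁ + 1/ε₂ − 1).
1/ε₁ + 1/ε₂ − 1 = 1/0.15 + 1/0.45 − 1 = 7.889.
T₁⁴ − T₂⁴ = 5.68×10^12 − 1.51×10^12 = 4.18×10^12 K⁴.
q = 5.67×10⁻⁸ × 4.18×10^12 / 7.889 = 30000 W/m².
Q = q·A = 30000 × 9.4 = 2.82×10^5 W.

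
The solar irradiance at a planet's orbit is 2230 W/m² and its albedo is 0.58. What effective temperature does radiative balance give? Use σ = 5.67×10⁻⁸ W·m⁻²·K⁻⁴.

T ≈ 253 K

Power absorbed = (1−a)S·πR²; power emitted = 4πR²σT⁴. Equating and cancelling πR²:
T = ((1−a)S / 4σ)^(1/4) = (937 / (4 × 5.67×10⁻⁸))^(1/4) = (4.13×10^9)^(1/4).
T = 253 K.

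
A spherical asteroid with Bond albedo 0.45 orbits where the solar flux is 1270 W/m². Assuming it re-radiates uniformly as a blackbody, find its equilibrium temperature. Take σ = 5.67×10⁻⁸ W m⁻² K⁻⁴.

T ≈ 236 K

Power absorbed = (1−a)S·πR²; power emitted = 4πR²σT⁴. Equating and cancelling πR²:
T = ((1−a)S / 4σ)^(1/4) = (698 / (4 × 5.67×10⁻⁸))^(1/4) = (3.08×10^9)^(1/4).
T = 236 K.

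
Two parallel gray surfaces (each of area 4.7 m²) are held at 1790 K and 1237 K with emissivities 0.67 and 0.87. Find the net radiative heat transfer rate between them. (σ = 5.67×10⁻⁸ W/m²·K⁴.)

For two large parallel gray plates, q = σ(T₁⁴ − T₂⁴) / (1/ε₁ + 1/ε₂ − 1).
1/ε₁ + 1/ε₂ − 1 = 1/0.67 + 1/0.87 − 1 = 1.642.
T₁⁴ − T₂⁴ = 1.03×10^13 − 2.34×10^12 = 7.92×10^12 K⁴.
q = 5.67×10⁻⁸ × 7.92×10^12 / 1.642 = 2.74×10^5 W/m².
Q = q·A = 2.74×10^5 × 4.7 = 1.29×10^6 W.

Q ≈ 1.29×10^6 W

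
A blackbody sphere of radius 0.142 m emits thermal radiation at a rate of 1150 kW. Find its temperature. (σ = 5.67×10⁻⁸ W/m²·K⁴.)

T ≈ 2990 K

A = 4πr² = 4π × (0.142)² = 0.253 m².
From P = σAT⁴, T = (P / σA)^(1/4) = (1.15×10^6 / (5.67×10⁻⁸ × 0.253))^(1/4).
T = (8.00×10^13)^(1/4) = 2990 K.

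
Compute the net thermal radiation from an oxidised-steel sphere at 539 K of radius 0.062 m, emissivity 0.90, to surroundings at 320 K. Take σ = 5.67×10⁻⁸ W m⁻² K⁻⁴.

A = 4πr² = 4π × (0.062)² = 0.0483 m².
Q = εσA(T⁴ − T_s⁴). T⁴ − T_s⁴ = (539)⁴ − (320)⁴ = 8.44×10^10 − 1.05×10^10 = 7.39×10^10 K⁴.
Q = 0.90 × 5.67×10⁻⁸ × 0.0483 × 7.39×10^10 = 182 W.

Q ≈ 182 W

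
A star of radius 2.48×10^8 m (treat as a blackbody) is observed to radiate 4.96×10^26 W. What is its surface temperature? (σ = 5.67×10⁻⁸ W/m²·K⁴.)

A = 4πr² = 4π × (2.48×10^8)² = 7.73×10^17 m².
From P = σAT⁴, T = (P / σA)^(1/4) = (4.96×10^26 / (5.67×10⁻⁸ × 7.73×10^17))^(1/4).
T = (1.13×10^16)^(1/4) = 10300 K.

T ≈ 10300 K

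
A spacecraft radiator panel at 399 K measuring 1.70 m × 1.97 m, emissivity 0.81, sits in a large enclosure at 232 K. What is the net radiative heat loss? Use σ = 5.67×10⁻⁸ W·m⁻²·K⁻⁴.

Q ≈ 3450 W

A = 1.70 × 1.97 = 3.35 m².
Q = εσA(T⁴ − T_s⁴). T⁴ − T_s⁴ = (399)⁴ − (232)⁴ = 2.53×10^10 − 2.90×10^9 = 2.24×10^10 K⁴.
Q = 0.81 × 5.67×10⁻⁸ × 3.35 × 2.24×10^10 = 3450 W.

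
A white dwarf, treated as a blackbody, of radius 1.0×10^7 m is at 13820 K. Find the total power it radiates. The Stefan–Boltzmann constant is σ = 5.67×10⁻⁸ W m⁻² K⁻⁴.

P ≈ 2.60×10^24 W

A = 4πr² = 4π × (1.0×10^7)² = 1.26×10^15 m².
P = σAT⁴ = 5.67×10⁻⁸ × 1.26×10^15 × (13820)⁴ = 5.67×10⁻⁸ × 1.26×10^15 × 3.65×10^16.
P = 2.60×10^24 W.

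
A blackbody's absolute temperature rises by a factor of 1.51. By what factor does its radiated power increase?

P ∝ T⁴, so the power scales as (1.51)⁴ = 5.20.

factor ≈ 5.20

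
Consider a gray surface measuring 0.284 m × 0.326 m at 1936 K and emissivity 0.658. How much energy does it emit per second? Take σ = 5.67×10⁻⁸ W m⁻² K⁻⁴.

A = 0.284 × 0.326 = 0.0926 m².
P = εσAT⁴ = 0.658 × 5.67×10⁻⁸ × 0.0926 × (1936)⁴ = 0.658 × 5.67×10⁻⁸ × 0.0926 × 1.40×10^13.
P = 48500 W.

P ≈ 48500 W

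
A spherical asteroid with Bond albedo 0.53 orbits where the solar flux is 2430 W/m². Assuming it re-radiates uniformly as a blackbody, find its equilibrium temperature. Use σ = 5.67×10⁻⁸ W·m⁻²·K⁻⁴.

T ≈ 266 K

Power absorbed = (1−a)S·πR²; power emitted = 4πR²σT⁴. Equating and cancelling πR²:
T = ((1−a)S / 4σ)^(1/4) = (1140 / (4 × 5.67×10⁻⁸))^(1/4) = (5.04×10^9)^(1/4).
T = 266 K.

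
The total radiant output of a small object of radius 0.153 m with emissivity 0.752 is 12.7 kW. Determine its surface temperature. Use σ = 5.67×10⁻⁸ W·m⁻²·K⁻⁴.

A = 4πr² = 4π × (0.153)² = 0.294 m².
From P = εσAT⁴, T = (P / εσA)^(1/4) = (12700 / (0.752 × 5.67×10⁻⁸ × 0.294))^(1/4).
T = (1.01×10^12)^(1/4) = 1000 K.

T ≈ 1000 K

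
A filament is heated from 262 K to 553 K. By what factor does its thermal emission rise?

ratio ≈ 19.8

P ∝ T⁴, so the ratio is (553/262)⁴ = (2.111)⁴ = 19.8.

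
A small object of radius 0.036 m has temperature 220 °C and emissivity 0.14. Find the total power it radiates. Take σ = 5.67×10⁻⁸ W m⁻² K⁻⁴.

A = 4πr² = 4π × (0.036)² = 0.0163 m².
220 °C = 493 K.
Stefan–Boltzmann: P = εσAT⁴ = 0.14 × 5.67×10⁻⁸ × 0.0163 × (493)⁴ = 0.14 × 5.67×10⁻⁸ × 0.0163 × 5.91×10^10.
P = 7.64 W.

P ≈ 7.64 W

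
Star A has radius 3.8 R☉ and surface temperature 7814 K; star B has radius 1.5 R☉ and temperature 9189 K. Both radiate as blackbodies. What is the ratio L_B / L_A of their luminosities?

L = 4πR²σT⁴ ∝ R²T⁴, so L_B/L_A = (1.5/3.8)² × (9189/7814)⁴ = 0.156 × 1.91 = 0.298.

L_B/L_A ≈ 0.298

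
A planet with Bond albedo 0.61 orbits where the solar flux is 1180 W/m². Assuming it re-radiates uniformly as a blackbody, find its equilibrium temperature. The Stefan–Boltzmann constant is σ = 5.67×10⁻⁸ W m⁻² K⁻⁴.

T ≈ 212 K

Power absorbed = (1−a)S·πR²; power emitted = 4πR²σT⁴. Equating and cancelling πR²:
T = ((1−a)S / 4σ)^(1/4) = (460 / (4 × 5.67×10⁻⁸))^(1/4) = (2.03×10^9)^(1/4).
T = 212 K.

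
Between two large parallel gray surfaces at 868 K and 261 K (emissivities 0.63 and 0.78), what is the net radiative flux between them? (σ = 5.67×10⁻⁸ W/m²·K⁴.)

For two large parallel gray plates, q = σ(T₁⁴ − T₂⁴) / (1/ε₁ + 1/ε₂ − 1).
1/ε₁ + 1/ε₂ − 1 = 1/0.63 + 1/0.78 − 1 = 1.869.
T₁⁴ − T₂⁴ = 5.68×10^11 − 4.64×10^9 = 5.63×10^11 K⁴.
q = 5.67×10⁻⁸ × 5.63×10^11 / 1.869 = 17100 W/m².

q ≈ 17100 W/m²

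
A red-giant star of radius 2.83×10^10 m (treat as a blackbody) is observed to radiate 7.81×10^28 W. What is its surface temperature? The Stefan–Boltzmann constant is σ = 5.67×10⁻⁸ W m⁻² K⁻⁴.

T ≈ 3420 K

A = 4πr² = 4π × (2.83×10^10)² = 1.01×10^22 m².
From P = σAT⁴, T = (P / σA)^(1/4) = (7.81×10^28 / (5.67×10⁻⁸ × 1.01×10^22))^(1/4).
T = (1.37×10^14)^(1/4) = 3420 K.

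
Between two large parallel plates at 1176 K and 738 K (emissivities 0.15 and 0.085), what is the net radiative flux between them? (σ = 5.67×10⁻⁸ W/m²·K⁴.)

q ≈ 5260 W/m²

For two large parallel gray plates, q = σ(T₁⁴ − T₂⁴) / (1/ε₁ + 1/ε₂ − 1).
1/ε₁ + 1/ε₂ − 1 = 1/0.15 + 1/0.085 − 1 = 17.43.
T₁⁴ − T₂⁴ = 1.91×10^12 − 2.97×10^11 = 1.62×10^12 K⁴.
q = 5.67×10⁻⁸ × 1.62×10^12 / 17.43 = 5260 W/m².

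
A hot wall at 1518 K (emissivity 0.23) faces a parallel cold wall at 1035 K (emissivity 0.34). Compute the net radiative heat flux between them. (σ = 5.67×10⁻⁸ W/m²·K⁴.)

For two large parallel gray plates, q = σ(T₁⁴ − T₂⁴) / (1/ε₁ + 1/ε₂ − 1).
1/ε₁ + 1/ε₂ − 1 = 1/0.23 + 1/0.34 − 1 = 6.289.
T₁⁴ − T₂⁴ = 5.31×10^12 − 1.15×10^12 = 4.16×10^12 K⁴.
q = 5.67×10⁻⁸ × 4.16×10^12 / 6.289 = 37500 W/m².

q ≈ 37500 W/m²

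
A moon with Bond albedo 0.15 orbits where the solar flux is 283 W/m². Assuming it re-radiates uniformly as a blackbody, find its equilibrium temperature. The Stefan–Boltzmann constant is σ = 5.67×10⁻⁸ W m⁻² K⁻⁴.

Power absorbed = (1−a)S·πR²; power emitted = 4πR²σT⁴. Equating and cancelling πR²:
T = ((1−a)S / 4σ)^(1/4) = (241 / (4 × 5.67×10⁻⁸))^(1/4) = (1.06×10^9)^(1/4).
T = 180 K.

T ≈ 180 K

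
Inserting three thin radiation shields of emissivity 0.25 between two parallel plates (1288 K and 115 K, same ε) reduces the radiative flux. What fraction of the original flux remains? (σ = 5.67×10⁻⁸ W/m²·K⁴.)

ratio ≈ 0.250

With N identical shields there are N+1 = 4 gaps in series, each with the same radiative resistance, so the flux falls to 1/(N+1) of its unshielded value.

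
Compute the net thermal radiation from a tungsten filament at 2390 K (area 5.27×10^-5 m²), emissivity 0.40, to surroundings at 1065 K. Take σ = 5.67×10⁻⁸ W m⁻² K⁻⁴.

Q = εσA(T⁴ − T_s⁴). T⁴ − T_s⁴ = (2390)⁴ − (1065)⁴ = 3.26×10^13 − 1.29×10^12 = 3.13×10^13 K⁴.
Q = 0.40 × 5.67×10⁻⁸ × 5.27×10^-5 × 3.13×10^13 = 37.5 W.

Q ≈ 37.5 W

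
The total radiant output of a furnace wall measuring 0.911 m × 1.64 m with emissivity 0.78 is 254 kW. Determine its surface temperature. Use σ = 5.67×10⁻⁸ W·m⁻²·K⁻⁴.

A = 0.911 × 1.64 = 1.49 m².
From P = εσAT⁴, T = (P / εσA)^(1/4) = (2.54×10^5 / (0.78 × 5.67×10⁻⁸ × 1.49))^(1/4).
T = (3.84×10^12)^(1/4) = 1400 K.

T ≈ 1400 K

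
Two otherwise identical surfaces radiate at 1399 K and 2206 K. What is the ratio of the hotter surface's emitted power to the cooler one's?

P ∝ T⁴, so the ratio is (2206/1399)⁴ = (1.577)⁴ = 6.18.

ratio ≈ 6.18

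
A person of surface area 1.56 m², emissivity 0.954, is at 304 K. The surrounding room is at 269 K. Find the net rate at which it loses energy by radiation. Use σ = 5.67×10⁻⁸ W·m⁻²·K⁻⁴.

Q ≈ 279 W

Q = εσA(T⁴ − T_s⁴). T⁴ − T_s⁴ = (304)⁴ − (269)⁴ = 8.54×10^9 − 5.24×10^9 = 3.30×10^9 K⁴.
Q = 0.954 × 5.67×10⁻⁸ × 1.56 × 3.30×10^9 = 279 W.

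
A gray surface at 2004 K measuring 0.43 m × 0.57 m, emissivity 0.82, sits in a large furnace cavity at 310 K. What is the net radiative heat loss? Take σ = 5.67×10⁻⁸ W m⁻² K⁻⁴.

Q ≈ 1.84×10^5 W

A = 0.43 × 0.57 = 0.245 m².
Q = εσA(T⁴ − T_s⁴). T⁴ − T_s⁴ = (2004)⁴ − (310)⁴ = 1.61×10^13 − 9.24×10^9 = 1.61×10^13 K⁴.
Q = 0.82 × 5.67×10⁻⁸ × 0.245 × 1.61×10^13 = 1.84×10^5 W.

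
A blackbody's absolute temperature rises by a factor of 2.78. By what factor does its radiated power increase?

factor ≈ 59.7

P ∝ T⁴, so the power scales as (2.78)⁴ = 59.7.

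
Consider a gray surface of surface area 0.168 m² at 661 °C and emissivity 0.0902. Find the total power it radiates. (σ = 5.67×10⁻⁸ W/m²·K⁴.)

P ≈ 654 W

661 °C = 934 K.
Stefan–Boltzmann: P = εσAT⁴ = 0.0902 × 5.67×10⁻⁸ × 0.168 × (934)⁴ = 0.0902 × 5.67×10⁻⁸ × 0.168 × 7.61×10^11.
P = 654 W.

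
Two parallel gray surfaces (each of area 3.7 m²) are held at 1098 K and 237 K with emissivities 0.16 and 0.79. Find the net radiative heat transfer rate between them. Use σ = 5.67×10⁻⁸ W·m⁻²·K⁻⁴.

Q ≈ 46700 W

For two large parallel gray plates, q = σ(T₁⁴ − T₂⁴) / (1/ε₁ + 1/ε₂ − 1).
1/ε₁ + 1/ε₂ − 1 = 1/0.16 + 1/0.79 − 1 = 6.516.
T₁⁴ − T₂⁴ = 1.45×10^12 − 3.15×10^9 = 1.45×10^12 K⁴.
q = 5.67×10⁻⁸ × 1.45×10^12 / 6.516 = 12600 W/m².
Q = q·A = 12600 × 3.7 = 46700 W.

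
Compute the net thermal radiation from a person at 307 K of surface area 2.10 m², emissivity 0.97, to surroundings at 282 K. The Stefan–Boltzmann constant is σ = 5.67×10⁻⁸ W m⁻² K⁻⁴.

Q ≈ 296 W

Q = εσA(T⁴ − T_s⁴). T⁴ − T_s⁴ = (307)⁴ − (282)⁴ = 8.88×10^9 − 6.32×10^9 = 2.56×10^9 K⁴.
Q = 0.97 × 5.67×10⁻⁸ × 2.10 × 2.56×10^9 = 296 W.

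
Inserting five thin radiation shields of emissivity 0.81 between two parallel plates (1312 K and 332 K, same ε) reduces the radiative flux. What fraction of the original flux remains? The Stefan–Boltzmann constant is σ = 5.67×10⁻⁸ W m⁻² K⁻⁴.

With N identical shields there are N+1 = 6 gaps in series, each with the same radiative resistance, so the flux falls to 1/(N+1) of its unshielded value.

ratio ≈ 0.167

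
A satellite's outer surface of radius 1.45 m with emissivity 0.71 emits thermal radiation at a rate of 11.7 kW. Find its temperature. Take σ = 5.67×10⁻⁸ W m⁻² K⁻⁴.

A = 4πr² = 4π × (1.45)² = 26.4 m².
From P = εσAT⁴, T = (P / εσA)^(1/4) = (11700 / (0.71 × 5.67×10⁻⁸ × 26.4))^(1/4).
T = (1.10×10^10)^(1/4) = 324 K.

T ≈ 324 K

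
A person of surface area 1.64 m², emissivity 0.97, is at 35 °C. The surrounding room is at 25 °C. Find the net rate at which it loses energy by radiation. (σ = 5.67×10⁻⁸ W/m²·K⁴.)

Q ≈ 100 W

Convert: 35 °C = 308 K; 25 °C = 298 K.
Q = εσA(T⁴ − T_s⁴). T⁴ − T_s⁴ = (308)⁴ − (298)⁴ = 9.00×10^9 − 7.89×10^9 = 1.11×10^9 K⁴.
Q = 0.97 × 5.67×10⁻⁸ × 1.64 × 1.11×10^9 = 100 W.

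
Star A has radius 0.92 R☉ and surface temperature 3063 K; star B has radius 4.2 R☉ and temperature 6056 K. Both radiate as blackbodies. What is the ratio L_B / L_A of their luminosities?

L_B/L_A ≈ 318

L = 4πR²σT⁴ ∝ R²T⁴, so L_B/L_A = (4.2/0.92)² × (6056/3063)⁴ = 20.8 × 15.3 = 318.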